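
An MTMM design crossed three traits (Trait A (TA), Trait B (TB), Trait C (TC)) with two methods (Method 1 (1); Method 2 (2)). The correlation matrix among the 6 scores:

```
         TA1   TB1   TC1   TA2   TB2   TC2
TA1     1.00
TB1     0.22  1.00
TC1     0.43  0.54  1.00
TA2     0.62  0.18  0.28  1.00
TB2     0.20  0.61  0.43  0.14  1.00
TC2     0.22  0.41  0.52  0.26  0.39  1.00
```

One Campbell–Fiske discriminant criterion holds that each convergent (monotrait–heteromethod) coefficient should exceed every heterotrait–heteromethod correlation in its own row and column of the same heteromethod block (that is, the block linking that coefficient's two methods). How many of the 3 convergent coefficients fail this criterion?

Each convergent coefficient versus the relevant comparison correlations:
TA (methods 1·2): 0.62 vs {0.20, 0.18, 0.22, 0.28} → pass.
TB (methods 1·2): 0.61 vs {0.18, 0.20, 0.41, 0.43} → pass.
TC (methods 1·2): 0.52 vs {0.28, 0.22, 0.43, 0.41} → pass.
0 of 3 fail.

0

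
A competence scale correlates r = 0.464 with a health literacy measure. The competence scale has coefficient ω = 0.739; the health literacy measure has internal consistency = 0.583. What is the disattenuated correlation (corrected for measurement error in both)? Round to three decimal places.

0.707

r_true = r_obs / √(r_xx · r_yy) = 0.464 / √(0.739 × 0.583) = 0.464 / √0.430837 = 0.464 / 0.6564 ≈ 0.707.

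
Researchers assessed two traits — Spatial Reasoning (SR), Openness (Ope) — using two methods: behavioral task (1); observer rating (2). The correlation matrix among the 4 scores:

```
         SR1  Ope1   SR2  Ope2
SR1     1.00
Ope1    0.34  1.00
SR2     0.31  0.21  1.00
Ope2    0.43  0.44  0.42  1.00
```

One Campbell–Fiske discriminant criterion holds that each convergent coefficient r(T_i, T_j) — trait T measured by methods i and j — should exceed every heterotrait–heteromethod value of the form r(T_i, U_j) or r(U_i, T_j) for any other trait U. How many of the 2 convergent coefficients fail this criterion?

Each convergent coefficient versus the relevant comparison correlations:
SR (methods 1·2): 0.31 vs {0.43, 0.21} → fail.
Ope (methods 1·2): 0.44 vs {0.21, 0.43} → pass.
1 of 2 fail.

1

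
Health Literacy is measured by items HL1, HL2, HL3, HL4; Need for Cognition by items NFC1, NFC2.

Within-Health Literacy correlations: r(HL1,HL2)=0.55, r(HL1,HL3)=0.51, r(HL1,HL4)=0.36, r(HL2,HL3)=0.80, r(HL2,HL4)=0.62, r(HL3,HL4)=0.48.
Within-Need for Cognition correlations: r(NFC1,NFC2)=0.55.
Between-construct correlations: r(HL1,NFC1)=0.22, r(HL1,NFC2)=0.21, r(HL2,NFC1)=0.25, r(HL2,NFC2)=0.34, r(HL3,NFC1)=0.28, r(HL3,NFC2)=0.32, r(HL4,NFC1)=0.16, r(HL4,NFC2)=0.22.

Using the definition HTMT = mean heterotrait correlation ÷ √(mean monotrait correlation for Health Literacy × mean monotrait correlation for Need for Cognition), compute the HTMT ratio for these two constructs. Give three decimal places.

Between-construct mean = 2.00/8 = 0.2500.
Mean within-HL = 3.32/6 = 0.5533; mean within-NFC = 0.55/1 = 0.5500.
Geometric mean = √(0.5533 × 0.5500) = 0.5516.
HTMT = 0.2500 / 0.5516 = 0.453.

0.453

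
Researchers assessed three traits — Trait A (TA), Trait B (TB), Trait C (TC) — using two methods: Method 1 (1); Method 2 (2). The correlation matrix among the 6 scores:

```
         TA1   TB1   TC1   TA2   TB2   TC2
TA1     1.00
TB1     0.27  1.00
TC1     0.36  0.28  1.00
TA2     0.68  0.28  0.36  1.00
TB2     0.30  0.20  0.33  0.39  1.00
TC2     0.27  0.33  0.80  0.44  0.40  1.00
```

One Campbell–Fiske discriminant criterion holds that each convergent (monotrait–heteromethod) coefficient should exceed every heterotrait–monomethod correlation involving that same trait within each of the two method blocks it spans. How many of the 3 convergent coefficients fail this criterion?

1

Convergent coefficients and their comparison sets:
TA (methods 1·2): 0.68 vs {0.27, 0.39, 0.36, 0.44} → pass.
TB (methods 1·2): 0.20 vs {0.27, 0.39, 0.28, 0.40} → fail.
TC (methods 1·2): 0.80 vs {0.36, 0.44, 0.28, 0.40} → pass.
1 of 3 fail.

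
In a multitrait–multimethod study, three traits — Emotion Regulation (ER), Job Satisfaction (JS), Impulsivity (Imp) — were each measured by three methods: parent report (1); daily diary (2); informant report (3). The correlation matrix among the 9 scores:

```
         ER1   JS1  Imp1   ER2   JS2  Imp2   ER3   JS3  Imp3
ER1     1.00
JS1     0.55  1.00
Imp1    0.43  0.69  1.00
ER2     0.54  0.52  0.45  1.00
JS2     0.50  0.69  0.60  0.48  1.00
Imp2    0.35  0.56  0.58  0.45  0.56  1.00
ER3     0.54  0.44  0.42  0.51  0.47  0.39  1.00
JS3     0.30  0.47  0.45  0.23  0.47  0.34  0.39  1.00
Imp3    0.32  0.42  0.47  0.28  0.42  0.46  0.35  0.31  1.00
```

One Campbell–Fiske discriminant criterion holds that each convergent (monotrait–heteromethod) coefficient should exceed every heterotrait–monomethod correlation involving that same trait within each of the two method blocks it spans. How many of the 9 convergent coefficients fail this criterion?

Convergent coefficients and their comparison sets:
ER (methods 1·2): 0.54 vs {0.55, 0.48, 0.43, 0.45} → fail.
ER (methods 1·3): 0.54 vs {0.55, 0.39, 0.43, 0.35} → fail.
ER (methods 2·3): 0.51 vs {0.48, 0.39, 0.45, 0.35} → pass.
JS (methods 1·2): 0.69 vs {0.55, 0.48, 0.69, 0.56} → fail.
JS (methods 1·3): 0.47 vs {0.55, 0.39, 0.69, 0.31} → fail.
JS (methods 2·3): 0.47 vs {0.48, 0.39, 0.56, 0.31} → fail.
Imp (methods 1·2): 0.58 vs {0.43, 0.45, 0.69, 0.56} → fail.
Imp (methods 1·3): 0.47 vs {0.43, 0.35, 0.69, 0.31} → fail.
Imp (methods 2·3): 0.46 vs {0.45, 0.35, 0.56, 0.31} → fail.
8 of 9 fail.

8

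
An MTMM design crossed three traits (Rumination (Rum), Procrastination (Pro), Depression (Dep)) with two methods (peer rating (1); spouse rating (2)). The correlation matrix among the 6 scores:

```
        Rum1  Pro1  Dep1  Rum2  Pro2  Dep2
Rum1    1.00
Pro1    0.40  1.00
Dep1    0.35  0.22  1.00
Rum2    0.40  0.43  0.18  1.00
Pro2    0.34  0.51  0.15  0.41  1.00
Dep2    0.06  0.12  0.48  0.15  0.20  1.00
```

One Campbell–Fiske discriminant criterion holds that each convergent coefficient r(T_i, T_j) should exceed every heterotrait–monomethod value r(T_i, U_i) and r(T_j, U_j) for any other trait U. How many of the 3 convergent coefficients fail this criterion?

1

Convergent coefficients and their comparison sets:
Rum (methods 1·2): 0.40 vs {0.40, 0.41, 0.35, 0.15} → fail.
Pro (methods 1·2): 0.51 vs {0.40, 0.41, 0.22, 0.20} → pass.
Dep (methods 1·2): 0.48 vs {0.35, 0.15, 0.22, 0.20} → pass.
1 of 3 fail.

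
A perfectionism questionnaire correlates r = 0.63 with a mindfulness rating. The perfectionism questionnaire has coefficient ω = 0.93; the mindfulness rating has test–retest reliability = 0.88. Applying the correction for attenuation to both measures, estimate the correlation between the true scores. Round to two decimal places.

r_true = r_obs / √(r_xx · r_yy) = 0.63 / √(0.93 × 0.88) = 0.63 / √0.8184 = 0.63 / 0.9047 ≈ 0.70.

0.70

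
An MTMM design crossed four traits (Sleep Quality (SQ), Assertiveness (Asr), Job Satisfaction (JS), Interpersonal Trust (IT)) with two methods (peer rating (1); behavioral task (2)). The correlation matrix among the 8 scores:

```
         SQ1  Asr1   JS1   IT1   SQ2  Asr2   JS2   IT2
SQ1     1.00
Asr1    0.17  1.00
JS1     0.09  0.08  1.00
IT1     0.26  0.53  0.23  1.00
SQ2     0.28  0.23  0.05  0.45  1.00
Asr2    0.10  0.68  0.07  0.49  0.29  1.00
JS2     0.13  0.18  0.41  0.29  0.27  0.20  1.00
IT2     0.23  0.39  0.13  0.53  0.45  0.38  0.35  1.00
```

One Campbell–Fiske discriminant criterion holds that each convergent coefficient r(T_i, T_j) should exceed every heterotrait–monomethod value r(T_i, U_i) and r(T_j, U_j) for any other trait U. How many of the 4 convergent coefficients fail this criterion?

Convergent coefficients and their comparison sets:
SQ (methods 1·2): 0.28 vs {0.17, 0.29, 0.09, 0.27, 0.26, 0.45} → fail.
Asr (methods 1·2): 0.68 vs {0.17, 0.29, 0.08, 0.20, 0.53, 0.38} → pass.
JS (methods 1·2): 0.41 vs {0.09, 0.27, 0.08, 0.20, 0.23, 0.35} → pass.
IT (methods 1·2): 0.53 vs {0.26, 0.45, 0.53, 0.38, 0.23, 0.35} → fail.
2 of 4 fail.

2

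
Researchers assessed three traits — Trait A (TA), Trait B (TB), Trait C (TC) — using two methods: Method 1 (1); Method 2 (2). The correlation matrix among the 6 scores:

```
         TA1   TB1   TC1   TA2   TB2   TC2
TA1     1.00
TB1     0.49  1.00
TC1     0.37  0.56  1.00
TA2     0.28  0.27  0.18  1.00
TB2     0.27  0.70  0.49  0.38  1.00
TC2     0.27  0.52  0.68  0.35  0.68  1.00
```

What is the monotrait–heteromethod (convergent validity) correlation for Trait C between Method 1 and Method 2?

0.68

Same trait (TC), different methods: r(TC1, TC2) = 0.68.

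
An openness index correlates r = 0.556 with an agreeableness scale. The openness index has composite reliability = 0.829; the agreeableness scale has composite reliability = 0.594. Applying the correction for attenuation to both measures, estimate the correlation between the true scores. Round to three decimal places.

0.792

r_true = r_obs / √(r_xx · r_yy) = 0.556 / √(0.829 × 0.594) = 0.556 / √0.492426 = 0.556 / 0.7017 ≈ 0.792.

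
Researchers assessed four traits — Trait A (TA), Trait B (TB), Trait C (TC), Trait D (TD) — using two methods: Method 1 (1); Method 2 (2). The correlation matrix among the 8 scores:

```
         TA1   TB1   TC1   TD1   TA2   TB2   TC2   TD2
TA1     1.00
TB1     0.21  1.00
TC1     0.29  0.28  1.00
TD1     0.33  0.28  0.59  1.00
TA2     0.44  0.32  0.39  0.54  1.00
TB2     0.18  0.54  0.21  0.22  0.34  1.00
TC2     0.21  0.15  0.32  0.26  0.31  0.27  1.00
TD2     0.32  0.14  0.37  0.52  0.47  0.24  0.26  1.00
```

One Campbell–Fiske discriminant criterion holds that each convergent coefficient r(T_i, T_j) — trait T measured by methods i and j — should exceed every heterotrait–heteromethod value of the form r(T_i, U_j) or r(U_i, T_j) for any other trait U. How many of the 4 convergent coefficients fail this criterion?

3

Convergent coefficients and their comparison sets:
TA (methods 1·2): 0.44 vs {0.18, 0.32, 0.21, 0.39, 0.32, 0.54} → fail.
TB (methods 1·2): 0.54 vs {0.32, 0.18, 0.15, 0.21, 0.14, 0.22} → pass.
TC (methods 1·2): 0.32 vs {0.39, 0.21, 0.21, 0.15, 0.37, 0.26} → fail.
TD (methods 1·2): 0.52 vs {0.54, 0.32, 0.22, 0.14, 0.26, 0.37} → fail.
3 of 4 fail.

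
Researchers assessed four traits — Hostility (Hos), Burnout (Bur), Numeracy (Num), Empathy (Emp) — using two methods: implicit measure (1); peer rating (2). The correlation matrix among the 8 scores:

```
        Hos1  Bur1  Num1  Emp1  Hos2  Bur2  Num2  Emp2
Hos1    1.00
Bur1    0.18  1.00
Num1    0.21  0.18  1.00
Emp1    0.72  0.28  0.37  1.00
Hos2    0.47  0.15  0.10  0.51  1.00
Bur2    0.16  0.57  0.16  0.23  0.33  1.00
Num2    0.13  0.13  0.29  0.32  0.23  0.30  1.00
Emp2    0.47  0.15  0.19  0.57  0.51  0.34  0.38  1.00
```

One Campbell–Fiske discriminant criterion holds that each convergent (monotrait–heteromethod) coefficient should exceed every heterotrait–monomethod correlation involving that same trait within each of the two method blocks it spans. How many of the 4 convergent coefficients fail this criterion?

Each convergent coefficient versus the relevant comparison correlations:
Hos (methods 1·2): 0.47 vs {0.18, 0.33, 0.21, 0.23, 0.72, 0.51} → fail.
Bur (methods 1·2): 0.57 vs {0.18, 0.33, 0.18, 0.30, 0.28, 0.34} → pass.
Num (methods 1·2): 0.29 vs {0.21, 0.23, 0.18, 0.30, 0.37, 0.38} → fail.
Emp (methods 1·2): 0.57 vs {0.72, 0.51, 0.28, 0.34, 0.37, 0.38} → fail.
3 of 4 fail.

3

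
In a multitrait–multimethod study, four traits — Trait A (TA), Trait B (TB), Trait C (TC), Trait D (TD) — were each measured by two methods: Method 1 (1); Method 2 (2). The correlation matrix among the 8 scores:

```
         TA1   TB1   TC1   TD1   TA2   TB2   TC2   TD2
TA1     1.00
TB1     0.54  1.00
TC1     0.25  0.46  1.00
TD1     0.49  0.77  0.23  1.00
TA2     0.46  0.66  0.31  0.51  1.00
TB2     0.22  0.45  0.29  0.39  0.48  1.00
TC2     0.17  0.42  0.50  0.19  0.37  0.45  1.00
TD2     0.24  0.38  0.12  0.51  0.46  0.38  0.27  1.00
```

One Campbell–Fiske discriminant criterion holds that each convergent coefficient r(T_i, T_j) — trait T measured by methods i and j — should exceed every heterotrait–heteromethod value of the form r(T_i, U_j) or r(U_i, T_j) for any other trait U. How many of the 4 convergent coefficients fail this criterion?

Each convergent coefficient versus the relevant comparison correlations:
TA (methods 1·2): 0.46 vs {0.22, 0.66, 0.17, 0.31, 0.24, 0.51} → fail.
TB (methods 1·2): 0.45 vs {0.66, 0.22, 0.42, 0.29, 0.38, 0.39} → fail.
TC (methods 1·2): 0.50 vs {0.31, 0.17, 0.29, 0.42, 0.12, 0.19} → pass.
TD (methods 1·2): 0.51 vs {0.51, 0.24, 0.39, 0.38, 0.19, 0.12} → fail.
3 of 4 fail.

3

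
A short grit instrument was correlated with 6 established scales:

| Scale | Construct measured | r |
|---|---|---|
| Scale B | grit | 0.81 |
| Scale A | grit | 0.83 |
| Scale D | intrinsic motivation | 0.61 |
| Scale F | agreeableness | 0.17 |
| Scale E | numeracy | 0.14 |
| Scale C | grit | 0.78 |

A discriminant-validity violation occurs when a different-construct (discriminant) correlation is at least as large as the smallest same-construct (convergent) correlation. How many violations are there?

0

Convergent (same construct = grit): Scale B, Scale A, Scale C.
Smallest convergent = 0.78. Discriminant values: 0.61, 0.17, 0.14; count ≥ 0.78 → 0.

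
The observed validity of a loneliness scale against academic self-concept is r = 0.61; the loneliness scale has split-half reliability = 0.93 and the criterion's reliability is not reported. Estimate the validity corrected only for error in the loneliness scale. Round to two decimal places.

Single correction: r_c = r_obs / √r_xx = 0.61 / √0.93 = 0.61 / 0.9644 ≈ 0.63.

0.63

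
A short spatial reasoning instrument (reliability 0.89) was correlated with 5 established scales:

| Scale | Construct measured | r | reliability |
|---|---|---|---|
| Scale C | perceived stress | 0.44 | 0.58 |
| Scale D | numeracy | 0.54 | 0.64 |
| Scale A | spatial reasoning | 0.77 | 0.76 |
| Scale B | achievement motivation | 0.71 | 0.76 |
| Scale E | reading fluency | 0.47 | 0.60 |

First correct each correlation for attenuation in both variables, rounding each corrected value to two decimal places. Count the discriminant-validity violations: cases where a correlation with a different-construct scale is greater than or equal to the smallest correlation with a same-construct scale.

Disattenuated r (r / √(r_scale · r_new)):
  Scale C (disc): 0.44 / √(0.58·0.89) = 0.61
  Scale D (disc): 0.54 / √(0.64·0.89) = 0.72
  Scale A (conv): 0.77 / √(0.76·0.89) = 0.94
  Scale B (disc): 0.71 / √(0.76·0.89) = 0.86
  Scale E (disc): 0.47 / √(0.60·0.89) = 0.64
Smallest convergent = 0.94. Discriminant values: 0.61, 0.72, 0.86, 0.64; count ≥ 0.94 → 0.

0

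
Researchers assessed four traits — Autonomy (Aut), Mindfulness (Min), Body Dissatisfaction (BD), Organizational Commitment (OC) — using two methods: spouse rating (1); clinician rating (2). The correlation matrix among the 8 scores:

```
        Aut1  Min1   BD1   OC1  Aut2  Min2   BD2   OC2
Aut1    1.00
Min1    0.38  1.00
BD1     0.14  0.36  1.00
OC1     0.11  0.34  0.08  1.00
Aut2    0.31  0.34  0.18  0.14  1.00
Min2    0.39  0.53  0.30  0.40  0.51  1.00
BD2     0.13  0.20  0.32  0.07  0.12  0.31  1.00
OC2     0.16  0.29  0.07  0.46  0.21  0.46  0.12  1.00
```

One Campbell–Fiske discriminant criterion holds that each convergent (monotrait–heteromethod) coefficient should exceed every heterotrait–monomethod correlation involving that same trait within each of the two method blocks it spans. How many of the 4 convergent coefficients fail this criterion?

3

Checking each validity diagonal entry against its comparison values:
Aut (methods 1·2): 0.31 vs {0.38, 0.51, 0.14, 0.12, 0.11, 0.21} → fail.
Min (methods 1·2): 0.53 vs {0.38, 0.51, 0.36, 0.31, 0.34, 0.46} → pass.
BD (methods 1·2): 0.32 vs {0.14, 0.12, 0.36, 0.31, 0.08, 0.12} → fail.
OC (methods 1·2): 0.46 vs {0.11, 0.21, 0.34, 0.46, 0.08, 0.12} → fail.
3 of 4 fail.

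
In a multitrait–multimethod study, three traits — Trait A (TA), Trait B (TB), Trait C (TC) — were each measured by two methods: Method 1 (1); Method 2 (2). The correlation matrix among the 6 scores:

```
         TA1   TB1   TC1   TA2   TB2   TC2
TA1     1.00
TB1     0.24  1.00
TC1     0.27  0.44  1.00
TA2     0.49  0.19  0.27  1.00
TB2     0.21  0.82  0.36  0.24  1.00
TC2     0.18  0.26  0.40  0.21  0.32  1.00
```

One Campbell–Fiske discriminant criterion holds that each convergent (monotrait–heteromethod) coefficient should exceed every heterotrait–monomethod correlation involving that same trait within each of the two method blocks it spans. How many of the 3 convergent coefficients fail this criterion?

Checking each validity diagonal entry against its comparison values:
TA (methods 1·2): 0.49 vs {0.24, 0.24, 0.27, 0.21} → pass.
TB (methods 1·2): 0.82 vs {0.24, 0.24, 0.44, 0.32} → pass.
TC (methods 1·2): 0.40 vs {0.27, 0.21, 0.44, 0.32} → fail.
1 of 3 fail.

1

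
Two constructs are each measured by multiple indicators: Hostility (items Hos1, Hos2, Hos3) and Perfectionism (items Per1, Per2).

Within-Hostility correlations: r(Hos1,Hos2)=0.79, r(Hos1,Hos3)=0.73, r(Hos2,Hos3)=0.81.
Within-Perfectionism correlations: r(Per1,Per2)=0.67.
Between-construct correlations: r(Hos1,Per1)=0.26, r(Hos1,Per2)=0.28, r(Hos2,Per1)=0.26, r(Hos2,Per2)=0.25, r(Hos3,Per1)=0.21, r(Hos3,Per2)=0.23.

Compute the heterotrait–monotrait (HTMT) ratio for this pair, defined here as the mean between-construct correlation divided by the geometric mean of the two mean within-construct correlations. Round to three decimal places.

Mean heterotrait r = 1.49/6 = 0.2483.
Mean within-Hos = 2.33/3 = 0.7767; mean within-Per = 0.67/1 = 0.6700.
Geometric mean = √(0.7767 × 0.6700) = 0.7214.
HTMT = 0.2483 / 0.7214 = 0.344.

0.344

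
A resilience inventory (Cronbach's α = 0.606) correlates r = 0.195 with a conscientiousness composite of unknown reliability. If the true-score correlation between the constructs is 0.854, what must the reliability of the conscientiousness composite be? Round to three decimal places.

r_true = r_obs / √(r_xx · r_yy) ⇒ 0.854 = 0.195 / √(0.606 · r_yy).
√(0.606 · r_yy) = 0.195 / 0.854 = 0.2283; 0.606 · r_yy = 0.0521; r_yy = 0.0521 / 0.606 ≈ 0.086.

0.086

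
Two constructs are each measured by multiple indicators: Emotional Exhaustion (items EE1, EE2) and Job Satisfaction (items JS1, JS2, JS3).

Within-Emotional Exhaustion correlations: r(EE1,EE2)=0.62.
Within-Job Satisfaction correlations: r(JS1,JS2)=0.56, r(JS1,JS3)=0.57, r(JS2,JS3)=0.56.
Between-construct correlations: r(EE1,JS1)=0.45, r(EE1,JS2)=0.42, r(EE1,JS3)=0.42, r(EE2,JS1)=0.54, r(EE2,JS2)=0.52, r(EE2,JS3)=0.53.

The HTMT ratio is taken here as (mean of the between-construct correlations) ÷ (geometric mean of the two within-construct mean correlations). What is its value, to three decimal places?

0.812

Mean heterotrait r = 2.88/6 = 0.4800.
Mean within-EE = 0.62/1 = 0.6200; mean within-JS = 1.69/3 = 0.5633.
Geometric mean = √(0.6200 × 0.5633) = 0.5910.
HTMT = 0.4800 / 0.5910 = 0.812.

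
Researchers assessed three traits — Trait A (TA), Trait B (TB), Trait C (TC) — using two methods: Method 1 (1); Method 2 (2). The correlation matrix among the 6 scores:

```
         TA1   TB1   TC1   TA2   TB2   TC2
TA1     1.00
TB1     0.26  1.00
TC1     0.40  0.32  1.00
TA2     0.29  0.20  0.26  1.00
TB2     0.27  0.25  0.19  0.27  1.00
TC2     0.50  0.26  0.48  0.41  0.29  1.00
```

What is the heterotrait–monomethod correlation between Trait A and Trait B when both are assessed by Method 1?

Different traits, same method: r(TA1, TB1) = 0.26.

0.26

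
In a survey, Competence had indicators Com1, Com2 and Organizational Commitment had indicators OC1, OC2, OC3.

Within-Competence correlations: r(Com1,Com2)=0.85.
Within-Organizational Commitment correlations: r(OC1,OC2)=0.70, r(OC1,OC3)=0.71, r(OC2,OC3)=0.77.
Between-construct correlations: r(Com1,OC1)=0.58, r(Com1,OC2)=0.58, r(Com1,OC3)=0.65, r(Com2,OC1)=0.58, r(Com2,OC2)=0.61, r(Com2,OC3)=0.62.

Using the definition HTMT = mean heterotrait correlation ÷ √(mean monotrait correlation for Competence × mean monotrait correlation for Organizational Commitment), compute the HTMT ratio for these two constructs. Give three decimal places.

0.768

Mean heterotrait r = 3.62/6 = 0.6033.
Mean within-Com = 0.85/1 = 0.8500; mean within-OC = 2.18/3 = 0.7267.
Geometric mean = √(0.8500 × 0.7267) = 0.7859.
HTMT = 0.6033 / 0.7859 = 0.768.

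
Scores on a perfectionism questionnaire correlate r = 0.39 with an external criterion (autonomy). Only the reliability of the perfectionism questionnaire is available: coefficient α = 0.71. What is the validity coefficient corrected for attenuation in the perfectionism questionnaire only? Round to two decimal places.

Single correction: r_c = r_obs / √r_xx = 0.39 / √0.71 = 0.39 / 0.8426 ≈ 0.46.

0.46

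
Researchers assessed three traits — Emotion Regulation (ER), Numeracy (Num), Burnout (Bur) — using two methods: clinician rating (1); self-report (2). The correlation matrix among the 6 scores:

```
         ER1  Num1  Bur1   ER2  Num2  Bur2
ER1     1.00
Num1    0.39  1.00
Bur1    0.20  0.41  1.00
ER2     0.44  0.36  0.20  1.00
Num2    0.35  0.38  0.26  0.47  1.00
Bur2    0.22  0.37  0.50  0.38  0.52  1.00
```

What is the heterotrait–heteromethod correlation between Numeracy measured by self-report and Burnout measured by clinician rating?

Different traits and methods: r(Num2, Bur1) = 0.26.

0.26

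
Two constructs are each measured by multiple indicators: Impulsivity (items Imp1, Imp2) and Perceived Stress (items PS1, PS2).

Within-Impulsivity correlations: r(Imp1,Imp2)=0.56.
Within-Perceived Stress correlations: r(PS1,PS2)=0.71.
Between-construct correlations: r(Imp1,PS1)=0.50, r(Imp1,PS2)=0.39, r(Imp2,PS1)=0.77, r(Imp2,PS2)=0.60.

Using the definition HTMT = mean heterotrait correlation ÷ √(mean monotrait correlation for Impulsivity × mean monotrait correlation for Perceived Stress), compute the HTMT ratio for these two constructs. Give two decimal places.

Mean heterotrait r = 2.26/4 = 0.5650.
Mean within-Imp = 0.56/1 = 0.5600; mean within-PS = 0.71/1 = 0.7100.
Geometric mean = √(0.5600 × 0.7100) = 0.6306.
HTMT = 0.5650 / 0.6306 = 0.90.

0.90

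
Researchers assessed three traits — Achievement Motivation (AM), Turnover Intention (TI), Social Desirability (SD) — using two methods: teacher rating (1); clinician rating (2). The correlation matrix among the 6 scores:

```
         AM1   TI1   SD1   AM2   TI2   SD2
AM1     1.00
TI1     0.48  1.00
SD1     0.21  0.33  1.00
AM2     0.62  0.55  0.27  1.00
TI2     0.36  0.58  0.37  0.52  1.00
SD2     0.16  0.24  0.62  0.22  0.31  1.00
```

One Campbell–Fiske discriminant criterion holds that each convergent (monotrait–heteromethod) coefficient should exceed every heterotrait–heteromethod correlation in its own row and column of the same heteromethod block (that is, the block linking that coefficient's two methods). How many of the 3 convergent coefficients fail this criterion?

Convergent coefficients and their comparison sets:
AM (methods 1·2): 0.62 vs {0.36, 0.55, 0.16, 0.27} → pass.
TI (methods 1·2): 0.58 vs {0.55, 0.36, 0.24, 0.37} → pass.
SD (methods 1·2): 0.62 vs {0.27, 0.16, 0.37, 0.24} → pass.
0 of 3 fail.

0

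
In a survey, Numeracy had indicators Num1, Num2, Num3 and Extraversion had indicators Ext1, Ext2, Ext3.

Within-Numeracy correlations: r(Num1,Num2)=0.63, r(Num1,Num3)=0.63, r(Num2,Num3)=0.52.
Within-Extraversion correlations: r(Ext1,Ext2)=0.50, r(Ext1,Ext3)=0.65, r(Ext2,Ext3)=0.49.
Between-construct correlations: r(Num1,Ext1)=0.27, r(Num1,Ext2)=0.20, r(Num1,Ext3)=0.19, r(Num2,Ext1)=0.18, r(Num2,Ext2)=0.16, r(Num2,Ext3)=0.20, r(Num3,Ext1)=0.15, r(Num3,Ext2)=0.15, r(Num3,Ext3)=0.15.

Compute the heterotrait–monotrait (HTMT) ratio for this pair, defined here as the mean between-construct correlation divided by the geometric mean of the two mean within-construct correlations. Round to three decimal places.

Mean between = 1.65/9 = 0.1833.
Mean within-Num = 1.78/3 = 0.5933; mean within-Ext = 1.64/3 = 0.5467.
Geometric mean = √(0.5933 × 0.5467) = 0.5695.
HTMT = 0.1833 / 0.5695 = 0.322.

0.322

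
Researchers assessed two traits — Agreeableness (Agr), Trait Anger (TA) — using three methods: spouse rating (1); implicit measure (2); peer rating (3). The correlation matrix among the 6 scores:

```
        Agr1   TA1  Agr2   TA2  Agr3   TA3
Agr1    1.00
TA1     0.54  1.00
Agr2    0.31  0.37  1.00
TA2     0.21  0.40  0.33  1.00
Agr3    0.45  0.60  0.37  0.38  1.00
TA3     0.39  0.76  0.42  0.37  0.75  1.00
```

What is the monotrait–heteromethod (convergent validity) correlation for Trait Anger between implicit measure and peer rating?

Same trait (TA), different methods: r(TA2, TA3) = 0.37.

0.37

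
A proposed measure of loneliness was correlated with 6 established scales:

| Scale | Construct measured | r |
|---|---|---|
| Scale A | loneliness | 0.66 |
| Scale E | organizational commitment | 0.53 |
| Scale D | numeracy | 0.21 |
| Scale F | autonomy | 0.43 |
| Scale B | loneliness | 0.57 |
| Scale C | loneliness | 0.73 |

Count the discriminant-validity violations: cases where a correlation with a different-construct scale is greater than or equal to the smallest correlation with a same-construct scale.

Convergent (same construct = loneliness): Scale A, Scale B, Scale C.
Smallest convergent = 0.57. Discriminant values: 0.53, 0.21, 0.43; count ≥ 0.57 → 0.

0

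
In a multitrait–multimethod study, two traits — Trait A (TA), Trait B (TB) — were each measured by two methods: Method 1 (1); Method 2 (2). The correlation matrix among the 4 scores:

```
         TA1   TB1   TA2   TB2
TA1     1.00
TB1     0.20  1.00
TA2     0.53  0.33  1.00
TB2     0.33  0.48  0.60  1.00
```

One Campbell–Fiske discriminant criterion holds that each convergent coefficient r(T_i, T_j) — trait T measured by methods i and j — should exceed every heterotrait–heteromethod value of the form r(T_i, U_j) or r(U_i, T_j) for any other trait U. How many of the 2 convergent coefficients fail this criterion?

Checking each validity diagonal entry against its comparison values:
TA (methods 1·2): 0.53 vs {0.33, 0.33} → pass.
TB (methods 1·2): 0.48 vs {0.33, 0.33} → pass.
0 of 2 fail.

0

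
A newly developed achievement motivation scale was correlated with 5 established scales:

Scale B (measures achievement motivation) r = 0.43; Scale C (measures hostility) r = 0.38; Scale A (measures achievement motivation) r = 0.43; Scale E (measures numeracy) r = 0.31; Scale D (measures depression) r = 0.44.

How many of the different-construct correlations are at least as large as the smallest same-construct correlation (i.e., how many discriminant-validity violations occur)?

Convergent (same construct = achievement motivation): Scale B, Scale A.
Smallest convergent = 0.43. Discriminant values: 0.38, 0.31, 0.44; count ≥ 0.43 → 1.

1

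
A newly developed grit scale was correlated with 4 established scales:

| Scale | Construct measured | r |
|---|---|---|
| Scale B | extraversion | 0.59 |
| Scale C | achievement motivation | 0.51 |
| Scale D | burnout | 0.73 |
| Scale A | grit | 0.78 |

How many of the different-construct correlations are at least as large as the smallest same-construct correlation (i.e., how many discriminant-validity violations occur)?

0

Convergent (same construct = grit): Scale A.
Smallest convergent = 0.78. Discriminant values: 0.59, 0.51, 0.73; count ≥ 0.78 → 0.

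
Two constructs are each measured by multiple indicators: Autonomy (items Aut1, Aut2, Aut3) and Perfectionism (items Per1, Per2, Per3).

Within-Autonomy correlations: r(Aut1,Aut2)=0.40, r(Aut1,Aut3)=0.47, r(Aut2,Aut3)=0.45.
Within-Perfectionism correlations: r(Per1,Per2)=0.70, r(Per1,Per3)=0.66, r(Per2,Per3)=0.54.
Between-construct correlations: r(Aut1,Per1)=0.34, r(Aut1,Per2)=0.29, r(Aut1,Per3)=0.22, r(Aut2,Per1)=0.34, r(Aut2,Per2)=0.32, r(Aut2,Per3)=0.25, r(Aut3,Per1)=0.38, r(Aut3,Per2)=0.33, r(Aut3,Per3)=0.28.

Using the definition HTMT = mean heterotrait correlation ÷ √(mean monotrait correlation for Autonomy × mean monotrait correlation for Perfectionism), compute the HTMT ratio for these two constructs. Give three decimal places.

0.579

Between-construct mean = 2.75/9 = 0.3056.
Mean within-Aut = 1.32/3 = 0.4400; mean within-Per = 1.90/3 = 0.6333.
Geometric mean = √(0.4400 × 0.6333) = 0.5279.
HTMT = 0.3056 / 0.5279 = 0.579.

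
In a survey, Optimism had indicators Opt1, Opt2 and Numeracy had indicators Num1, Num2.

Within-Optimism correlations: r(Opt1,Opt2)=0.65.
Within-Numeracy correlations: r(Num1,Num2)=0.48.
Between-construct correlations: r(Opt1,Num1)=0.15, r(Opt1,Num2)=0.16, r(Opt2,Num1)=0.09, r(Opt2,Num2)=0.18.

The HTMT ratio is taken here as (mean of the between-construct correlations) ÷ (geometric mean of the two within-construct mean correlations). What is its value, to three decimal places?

0.260

Mean heterotrait r = 0.58/4 = 0.1450.
Mean within-Opt = 0.65/1 = 0.6500; mean within-Num = 0.48/1 = 0.4800.
Geometric mean = √(0.6500 × 0.4800) = 0.5586.
HTMT = 0.1450 / 0.5586 = 0.260.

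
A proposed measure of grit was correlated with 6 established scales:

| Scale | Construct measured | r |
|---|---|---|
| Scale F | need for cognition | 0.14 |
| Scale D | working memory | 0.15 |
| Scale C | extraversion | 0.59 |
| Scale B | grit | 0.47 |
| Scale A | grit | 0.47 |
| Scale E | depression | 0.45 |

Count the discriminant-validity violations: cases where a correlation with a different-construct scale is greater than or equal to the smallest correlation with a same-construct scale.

Convergent (same construct = grit): Scale B, Scale A.
Smallest convergent = 0.47. Discriminant values: 0.14, 0.15, 0.59, 0.45; count ≥ 0.47 → 1.

1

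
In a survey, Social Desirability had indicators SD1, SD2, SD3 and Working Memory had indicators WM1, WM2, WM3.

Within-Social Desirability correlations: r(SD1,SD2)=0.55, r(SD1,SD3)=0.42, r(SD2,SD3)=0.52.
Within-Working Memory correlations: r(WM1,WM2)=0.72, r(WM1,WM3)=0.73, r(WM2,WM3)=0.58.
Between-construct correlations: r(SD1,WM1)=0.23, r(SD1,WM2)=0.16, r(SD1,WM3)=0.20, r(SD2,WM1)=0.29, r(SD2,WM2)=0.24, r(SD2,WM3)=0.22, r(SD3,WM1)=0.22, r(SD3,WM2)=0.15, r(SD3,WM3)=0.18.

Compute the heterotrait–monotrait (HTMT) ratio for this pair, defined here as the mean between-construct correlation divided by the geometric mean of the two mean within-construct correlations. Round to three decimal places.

Between-construct mean = 1.89/9 = 0.2100.
Mean within-SD = 1.49/3 = 0.4967; mean within-WM = 2.03/3 = 0.6767.
Geometric mean = √(0.4967 × 0.6767) = 0.5798.
HTMT = 0.2100 / 0.5798 = 0.362.

0.362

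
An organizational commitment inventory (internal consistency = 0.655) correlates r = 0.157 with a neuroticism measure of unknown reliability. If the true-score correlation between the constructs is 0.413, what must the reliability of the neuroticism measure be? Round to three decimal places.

r_true = r_obs / √(r_xx · r_yy) ⇒ 0.413 = 0.157 / √(0.655 · r_yy).
√(0.655 · r_yy) = 0.157 / 0.413 = 0.3801; 0.655 · r_yy = 0.1445; r_yy = 0.1445 / 0.655 ≈ 0.221.

0.221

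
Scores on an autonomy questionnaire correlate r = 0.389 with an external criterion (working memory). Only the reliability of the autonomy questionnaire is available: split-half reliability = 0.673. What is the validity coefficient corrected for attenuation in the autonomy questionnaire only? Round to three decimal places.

0.474

Single correction: r_c = r_obs / √r_xx = 0.389 / √0.673 = 0.389 / 0.8204 ≈ 0.474.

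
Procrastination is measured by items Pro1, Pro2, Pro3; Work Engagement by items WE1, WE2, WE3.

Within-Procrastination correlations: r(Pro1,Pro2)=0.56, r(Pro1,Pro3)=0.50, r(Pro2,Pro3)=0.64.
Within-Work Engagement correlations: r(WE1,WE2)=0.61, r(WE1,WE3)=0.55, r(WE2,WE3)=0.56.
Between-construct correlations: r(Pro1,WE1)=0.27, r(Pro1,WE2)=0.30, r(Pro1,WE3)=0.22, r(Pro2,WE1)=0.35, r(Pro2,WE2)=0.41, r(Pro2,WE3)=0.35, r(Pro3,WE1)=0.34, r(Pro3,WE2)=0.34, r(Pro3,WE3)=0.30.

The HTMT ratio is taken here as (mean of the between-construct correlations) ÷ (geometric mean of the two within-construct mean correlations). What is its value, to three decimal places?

0.561

Between-construct mean = 2.88/9 = 0.3200.
Mean within-Pro = 1.70/3 = 0.5667; mean within-WE = 1.72/3 = 0.5733.
Geometric mean = √(0.5667 × 0.5733) = 0.5700.
HTMT = 0.3200 / 0.5700 = 0.561.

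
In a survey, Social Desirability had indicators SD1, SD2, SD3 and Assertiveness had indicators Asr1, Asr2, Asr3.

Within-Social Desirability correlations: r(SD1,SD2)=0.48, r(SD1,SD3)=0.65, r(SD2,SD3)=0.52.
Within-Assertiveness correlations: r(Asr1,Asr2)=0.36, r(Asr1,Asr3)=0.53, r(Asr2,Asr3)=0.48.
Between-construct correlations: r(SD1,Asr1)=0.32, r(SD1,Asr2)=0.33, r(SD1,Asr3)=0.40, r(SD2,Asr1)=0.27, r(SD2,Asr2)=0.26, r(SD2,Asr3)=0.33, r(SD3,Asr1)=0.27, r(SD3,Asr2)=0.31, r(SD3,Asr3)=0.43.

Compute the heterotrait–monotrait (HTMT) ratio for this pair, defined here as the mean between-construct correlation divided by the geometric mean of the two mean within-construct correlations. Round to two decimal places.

Mean between = 2.92/9 = 0.3244.
Mean within-SD = 1.65/3 = 0.5500; mean within-Asr = 1.37/3 = 0.4567.
Geometric mean = √(0.5500 × 0.4567) = 0.5012.
HTMT = 0.3244 / 0.5012 = 0.65.

0.65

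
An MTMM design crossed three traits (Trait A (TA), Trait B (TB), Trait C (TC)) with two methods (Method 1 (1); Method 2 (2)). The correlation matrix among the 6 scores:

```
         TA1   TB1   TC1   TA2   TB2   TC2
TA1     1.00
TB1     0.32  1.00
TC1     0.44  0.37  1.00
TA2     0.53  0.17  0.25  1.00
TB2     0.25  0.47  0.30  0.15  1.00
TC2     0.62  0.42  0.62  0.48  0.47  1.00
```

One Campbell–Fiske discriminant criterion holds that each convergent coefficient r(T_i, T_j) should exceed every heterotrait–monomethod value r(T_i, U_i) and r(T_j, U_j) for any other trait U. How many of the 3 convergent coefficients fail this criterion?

1

Convergent coefficients and their comparison sets:
TA (methods 1·2): 0.53 vs {0.32, 0.15, 0.44, 0.48} → pass.
TB (methods 1·2): 0.47 vs {0.32, 0.15, 0.37, 0.47} → fail.
TC (methods 1·2): 0.62 vs {0.44, 0.48, 0.37, 0.47} → pass.
1 of 3 fail.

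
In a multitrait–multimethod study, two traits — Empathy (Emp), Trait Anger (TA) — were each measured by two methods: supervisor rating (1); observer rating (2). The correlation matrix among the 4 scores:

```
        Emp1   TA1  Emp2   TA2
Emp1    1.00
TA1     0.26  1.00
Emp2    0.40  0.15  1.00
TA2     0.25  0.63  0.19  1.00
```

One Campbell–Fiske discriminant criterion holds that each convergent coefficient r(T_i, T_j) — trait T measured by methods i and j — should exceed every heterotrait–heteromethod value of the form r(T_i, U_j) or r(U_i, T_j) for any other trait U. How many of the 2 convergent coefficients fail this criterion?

0

Convergent coefficients and their comparison sets:
Emp (methods 1·2): 0.40 vs {0.25, 0.15} → pass.
TA (methods 1·2): 0.63 vs {0.15, 0.25} → pass.
0 of 2 fail.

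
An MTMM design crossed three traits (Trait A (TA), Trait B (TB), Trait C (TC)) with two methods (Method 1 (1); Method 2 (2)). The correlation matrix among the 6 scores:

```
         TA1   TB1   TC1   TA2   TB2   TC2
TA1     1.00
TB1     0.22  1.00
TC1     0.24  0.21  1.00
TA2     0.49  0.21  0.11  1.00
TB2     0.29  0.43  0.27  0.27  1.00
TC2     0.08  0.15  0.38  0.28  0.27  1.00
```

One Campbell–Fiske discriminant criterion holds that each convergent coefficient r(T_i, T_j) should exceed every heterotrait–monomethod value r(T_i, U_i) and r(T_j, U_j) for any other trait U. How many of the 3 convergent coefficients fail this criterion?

0

Convergent coefficients and their comparison sets:
TA (methods 1·2): 0.49 vs {0.22, 0.27, 0.24, 0.28} → pass.
TB (methods 1·2): 0.43 vs {0.22, 0.27, 0.21, 0.27} → pass.
TC (methods 1·2): 0.38 vs {0.24, 0.28, 0.21, 0.27} → pass.
0 of 3 fail.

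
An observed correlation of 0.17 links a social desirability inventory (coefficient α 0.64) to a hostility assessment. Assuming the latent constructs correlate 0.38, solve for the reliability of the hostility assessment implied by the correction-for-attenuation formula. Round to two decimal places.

r_true = r_obs / √(r_xx · r_yy) ⇒ 0.38 = 0.17 / √(0.64 · r_yy).
√(0.64 · r_yy) = 0.17 / 0.38 = 0.4474; 0.64 · r_yy = 0.2002; r_yy = 0.2002 / 0.64 ≈ 0.31.

0.31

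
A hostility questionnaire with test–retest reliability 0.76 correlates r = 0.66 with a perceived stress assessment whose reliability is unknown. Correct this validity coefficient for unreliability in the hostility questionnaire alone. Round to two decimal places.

0.76

Single correction: r_c = r_obs / √r_xx = 0.66 / √0.76 = 0.66 / 0.8718 ≈ 0.76.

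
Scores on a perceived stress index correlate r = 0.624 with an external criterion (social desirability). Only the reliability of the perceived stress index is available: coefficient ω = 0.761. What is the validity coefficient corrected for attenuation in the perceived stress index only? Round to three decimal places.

Single correction: r_c = r_obs / √r_xx = 0.624 / √0.761 = 0.624 / 0.8724 ≈ 0.715.

0.715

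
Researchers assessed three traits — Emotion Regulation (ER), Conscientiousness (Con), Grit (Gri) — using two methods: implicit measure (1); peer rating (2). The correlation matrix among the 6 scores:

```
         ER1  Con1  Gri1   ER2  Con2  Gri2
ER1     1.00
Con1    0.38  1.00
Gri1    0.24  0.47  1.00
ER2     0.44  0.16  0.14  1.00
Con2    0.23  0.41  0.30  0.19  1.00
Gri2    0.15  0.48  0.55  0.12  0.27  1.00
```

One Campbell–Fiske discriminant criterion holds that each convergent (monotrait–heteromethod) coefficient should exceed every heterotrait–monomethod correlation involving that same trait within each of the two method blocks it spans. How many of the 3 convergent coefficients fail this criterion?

1

Checking each validity diagonal entry against its comparison values:
ER (methods 1·2): 0.44 vs {0.38, 0.19, 0.24, 0.12} → pass.
Con (methods 1·2): 0.41 vs {0.38, 0.19, 0.47, 0.27} → fail.
Gri (methods 1·2): 0.55 vs {0.24, 0.12, 0.47, 0.27} → pass.
1 of 3 fail.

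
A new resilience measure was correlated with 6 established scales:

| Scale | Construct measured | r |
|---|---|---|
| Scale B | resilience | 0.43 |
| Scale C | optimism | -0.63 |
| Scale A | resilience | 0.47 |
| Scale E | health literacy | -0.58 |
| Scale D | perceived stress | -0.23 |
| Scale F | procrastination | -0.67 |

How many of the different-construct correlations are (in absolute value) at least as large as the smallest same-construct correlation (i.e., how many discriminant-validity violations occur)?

Convergent (same construct = resilience): Scale B, Scale A.
Smallest convergent = 0.43. Discriminant |r|: 0.63, 0.58, 0.23, 0.67; count ≥ 0.43 → 3.

3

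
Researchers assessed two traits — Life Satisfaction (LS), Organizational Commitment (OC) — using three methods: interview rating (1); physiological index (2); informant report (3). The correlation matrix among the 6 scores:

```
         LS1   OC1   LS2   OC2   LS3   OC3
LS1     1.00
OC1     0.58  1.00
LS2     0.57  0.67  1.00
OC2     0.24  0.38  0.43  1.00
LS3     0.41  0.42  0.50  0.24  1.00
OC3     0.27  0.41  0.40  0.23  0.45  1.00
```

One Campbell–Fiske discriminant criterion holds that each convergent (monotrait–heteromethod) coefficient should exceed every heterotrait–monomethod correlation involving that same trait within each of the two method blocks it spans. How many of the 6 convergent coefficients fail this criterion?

Convergent coefficients and their comparison sets:
LS (methods 1·2): 0.57 vs {0.58, 0.43} → fail.
LS (methods 1·3): 0.41 vs {0.58, 0.45} → fail.
LS (methods 2·3): 0.50 vs {0.43, 0.45} → pass.
OC (methods 1·2): 0.38 vs {0.58, 0.43} → fail.
OC (methods 1·3): 0.41 vs {0.58, 0.45} → fail.
OC (methods 2·3): 0.23 vs {0.43, 0.45} → fail.
5 of 6 fail.

5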